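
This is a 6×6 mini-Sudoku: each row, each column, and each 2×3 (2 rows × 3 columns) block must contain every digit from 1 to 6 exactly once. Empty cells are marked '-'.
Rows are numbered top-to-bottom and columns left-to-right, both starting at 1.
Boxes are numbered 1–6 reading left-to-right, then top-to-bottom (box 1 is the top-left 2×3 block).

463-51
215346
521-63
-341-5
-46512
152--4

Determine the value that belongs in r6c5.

Row 6 already contains {1, 2, 4, 5}.
Column 5 already contains {1, 4, 5, 6}.
Its 2×3 block (box 6) already contains {1, 2, 4, 5}.
The only value from 1–6 not eliminated is 3, so r6c5 = 3.

3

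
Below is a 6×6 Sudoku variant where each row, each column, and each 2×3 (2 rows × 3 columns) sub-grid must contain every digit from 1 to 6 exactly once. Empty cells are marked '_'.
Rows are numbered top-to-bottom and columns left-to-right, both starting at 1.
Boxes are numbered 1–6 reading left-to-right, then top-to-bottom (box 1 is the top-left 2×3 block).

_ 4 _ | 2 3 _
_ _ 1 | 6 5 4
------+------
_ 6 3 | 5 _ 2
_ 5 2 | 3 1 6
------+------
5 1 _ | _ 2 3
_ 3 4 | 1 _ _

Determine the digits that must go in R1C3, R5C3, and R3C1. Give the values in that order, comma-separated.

For R1C3:
  Consider where 5 can go in column 3.
  R5C3 is out (row 5 already has a 5).
  So the only cell in column 3 that can hold 5 is R1C3.
  So R1C3 = 5.
For R5C3:
  Row 5 already contains {1, 2, 3, 5}.
  Column 3 already contains {1, 2, 3, 4}.
  Its 2×3 block (box 5) already contains {1, 3, 4, 5}.
  The only value from 1–6 not eliminated is 6, so R5C3 = 6.
For R3C1:
  Consider where 1 can go in row 3.
  R3C5 is out (column 5 already has a 1).
  So the only cell in row 3 that can hold 1 is R3C1.
  So R3C1 = 1.

5,6,1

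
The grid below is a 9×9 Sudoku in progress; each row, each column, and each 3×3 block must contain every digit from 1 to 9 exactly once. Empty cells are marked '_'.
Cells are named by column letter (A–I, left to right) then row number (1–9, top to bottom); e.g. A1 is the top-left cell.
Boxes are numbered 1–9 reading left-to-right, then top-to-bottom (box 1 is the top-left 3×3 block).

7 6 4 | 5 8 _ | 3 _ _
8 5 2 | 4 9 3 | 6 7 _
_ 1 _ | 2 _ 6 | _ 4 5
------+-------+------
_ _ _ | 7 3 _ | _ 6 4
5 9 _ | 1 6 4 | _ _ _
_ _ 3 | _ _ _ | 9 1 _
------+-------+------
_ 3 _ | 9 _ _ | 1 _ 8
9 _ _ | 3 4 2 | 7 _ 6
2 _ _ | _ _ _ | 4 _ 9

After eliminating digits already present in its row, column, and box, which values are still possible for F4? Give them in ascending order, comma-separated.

Row 4 already contains {3, 4, 6, 7}.
Column F already contains {2, 3, 4, 6}.
Its 3×3 block (box 5) already contains {1, 3, 4, 6, 7}.
Removing those from 1–9 leaves {5, 8, 9} as the candidates for F4.

5,8,9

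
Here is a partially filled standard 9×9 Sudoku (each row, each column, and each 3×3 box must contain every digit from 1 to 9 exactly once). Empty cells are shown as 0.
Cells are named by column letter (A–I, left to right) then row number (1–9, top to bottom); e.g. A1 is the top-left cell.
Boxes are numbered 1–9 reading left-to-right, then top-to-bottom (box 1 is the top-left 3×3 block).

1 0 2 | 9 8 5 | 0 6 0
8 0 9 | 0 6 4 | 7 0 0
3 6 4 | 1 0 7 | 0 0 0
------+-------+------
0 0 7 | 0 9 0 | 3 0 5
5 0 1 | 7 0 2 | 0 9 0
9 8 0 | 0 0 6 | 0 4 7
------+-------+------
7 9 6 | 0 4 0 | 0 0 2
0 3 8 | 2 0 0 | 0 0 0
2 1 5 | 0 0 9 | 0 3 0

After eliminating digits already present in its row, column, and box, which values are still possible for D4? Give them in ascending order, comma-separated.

Row 4 already contains {3, 5, 7, 9}.
Column D already contains {1, 2, 7, 9}.
Its 3×3 block (box 5) already contains {2, 6, 7, 9}.
Removing those from 1–9 leaves {4, 8} as the candidates for D4.

4,8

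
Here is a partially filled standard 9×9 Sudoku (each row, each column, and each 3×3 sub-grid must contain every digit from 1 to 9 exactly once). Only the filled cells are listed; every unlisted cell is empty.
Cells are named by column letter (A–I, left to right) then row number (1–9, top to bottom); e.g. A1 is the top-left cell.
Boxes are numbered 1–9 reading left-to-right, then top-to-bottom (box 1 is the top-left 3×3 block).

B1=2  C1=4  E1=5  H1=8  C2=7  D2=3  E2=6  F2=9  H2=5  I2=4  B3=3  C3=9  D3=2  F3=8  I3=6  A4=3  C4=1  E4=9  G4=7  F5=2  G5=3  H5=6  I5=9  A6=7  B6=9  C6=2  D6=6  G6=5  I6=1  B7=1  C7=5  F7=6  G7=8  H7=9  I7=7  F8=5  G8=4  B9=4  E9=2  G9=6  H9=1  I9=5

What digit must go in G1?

9

Cell G1 itself could take any of {1, 9} by direct elimination.
Consider where 9 can go in column G.
G2 is out (row 2 already has a 9).
G3 is out (row 3 already has a 9).
So the only cell in column G that can hold 9 is G1.
Therefore G1 = 9.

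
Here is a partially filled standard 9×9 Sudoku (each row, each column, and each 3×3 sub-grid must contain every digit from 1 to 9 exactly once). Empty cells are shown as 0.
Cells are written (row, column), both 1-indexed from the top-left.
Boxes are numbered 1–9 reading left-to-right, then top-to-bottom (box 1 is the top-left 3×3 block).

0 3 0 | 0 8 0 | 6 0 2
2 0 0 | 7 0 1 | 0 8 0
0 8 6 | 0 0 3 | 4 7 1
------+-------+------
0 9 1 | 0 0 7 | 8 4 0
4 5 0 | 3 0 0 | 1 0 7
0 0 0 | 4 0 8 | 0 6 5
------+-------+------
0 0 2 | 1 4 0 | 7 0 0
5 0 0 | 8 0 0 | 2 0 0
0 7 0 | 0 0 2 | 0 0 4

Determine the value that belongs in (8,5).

Cell (8,5) itself could take any of {3, 6, 7, 9} by direct elimination.
Consider where 7 can go in row 8.
(8,2) is out (column 2 already has a 7).
(8,3) is out (box 7 already has a 7).
(8,6) is out (column 6 already has a 7).
(8,8) is out (column 8 already has a 7).
(8,9) is out (column 9 already has a 7).
So the only cell in row 8 that can hold 7 is (8,5).
Therefore (8,5) = 7.

7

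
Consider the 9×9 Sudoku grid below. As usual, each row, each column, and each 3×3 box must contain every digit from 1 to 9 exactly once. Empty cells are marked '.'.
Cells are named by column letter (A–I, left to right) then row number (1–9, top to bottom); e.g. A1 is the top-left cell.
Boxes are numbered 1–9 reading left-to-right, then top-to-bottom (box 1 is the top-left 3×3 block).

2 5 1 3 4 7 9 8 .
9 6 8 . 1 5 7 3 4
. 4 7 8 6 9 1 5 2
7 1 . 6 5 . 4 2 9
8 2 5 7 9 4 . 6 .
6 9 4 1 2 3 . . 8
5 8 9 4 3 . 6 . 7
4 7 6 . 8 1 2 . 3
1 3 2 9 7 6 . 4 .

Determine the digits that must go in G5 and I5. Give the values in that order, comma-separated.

3,1

For G5:
  Row 5 already contains {2, 4, 5, 6, 7, 8, 9}.
  Column G already contains {1, 2, 4, 6, 7, 9}.
  Its 3×3 block (box 6) already contains {2, 4, 6, 8, 9}.
  The only value from 1–9 not eliminated is 3, so G5 = 3.
For I5:
  Row 5 already contains {2, 4, 5, 6, 7, 8, 9}.
  Column I already contains {2, 3, 4, 7, 8, 9}.
  Its 3×3 block (box 6) already contains {2, 4, 6, 8, 9}.
  The only value from 1–9 not eliminated is 1, so I5 = 1.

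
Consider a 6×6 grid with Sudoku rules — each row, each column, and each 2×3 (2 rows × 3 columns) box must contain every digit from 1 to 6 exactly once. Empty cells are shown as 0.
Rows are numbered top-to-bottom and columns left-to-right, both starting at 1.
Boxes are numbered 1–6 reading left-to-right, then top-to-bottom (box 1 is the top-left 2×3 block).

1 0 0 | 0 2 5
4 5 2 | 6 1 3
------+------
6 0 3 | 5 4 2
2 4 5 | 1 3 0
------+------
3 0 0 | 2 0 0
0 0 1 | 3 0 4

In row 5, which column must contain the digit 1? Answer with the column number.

Consider where 1 can go in row 5.
R5C2 is out (box 5 already has a 1).
R5C3 is out (column 3 already has a 1).
R5C5 is out (column 5 already has a 1).
So the only cell in row 5 that can hold 1 is R5C6.
That is column 6.

6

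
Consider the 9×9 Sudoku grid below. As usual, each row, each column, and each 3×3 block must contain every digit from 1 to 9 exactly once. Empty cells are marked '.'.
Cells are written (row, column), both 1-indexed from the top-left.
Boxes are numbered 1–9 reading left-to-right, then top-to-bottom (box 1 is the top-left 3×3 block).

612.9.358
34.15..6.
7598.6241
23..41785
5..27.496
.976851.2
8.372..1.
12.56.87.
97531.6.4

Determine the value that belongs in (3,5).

3

Row 3 already contains {1, 2, 4, 5, 6, 7, 8, 9}.
Column 5 already contains {1, 2, 4, 5, 6, 7, 8, 9}.
Its 3×3 block (box 2) already contains {1, 5, 6, 8, 9}.
The only value from 1–9 not eliminated is 3, so (3,5) = 3.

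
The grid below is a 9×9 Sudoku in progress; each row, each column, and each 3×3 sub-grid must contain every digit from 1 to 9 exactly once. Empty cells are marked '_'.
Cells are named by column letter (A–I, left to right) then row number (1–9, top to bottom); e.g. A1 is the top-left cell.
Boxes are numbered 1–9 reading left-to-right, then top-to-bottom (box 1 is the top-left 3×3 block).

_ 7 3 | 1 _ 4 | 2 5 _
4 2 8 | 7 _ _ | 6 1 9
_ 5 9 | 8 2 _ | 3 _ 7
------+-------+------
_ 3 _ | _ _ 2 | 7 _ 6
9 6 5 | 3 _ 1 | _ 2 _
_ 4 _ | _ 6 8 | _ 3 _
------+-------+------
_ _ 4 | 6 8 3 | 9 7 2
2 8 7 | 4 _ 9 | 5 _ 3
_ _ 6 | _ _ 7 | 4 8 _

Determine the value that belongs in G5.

8

Row 5 already contains {1, 2, 3, 5, 6, 9}.
Column G already contains {2, 3, 4, 5, 6, 7, 9}.
Its 3×3 block (box 6) already contains {2, 3, 6, 7}.
The only value from 1–9 not eliminated is 8, so G5 = 8.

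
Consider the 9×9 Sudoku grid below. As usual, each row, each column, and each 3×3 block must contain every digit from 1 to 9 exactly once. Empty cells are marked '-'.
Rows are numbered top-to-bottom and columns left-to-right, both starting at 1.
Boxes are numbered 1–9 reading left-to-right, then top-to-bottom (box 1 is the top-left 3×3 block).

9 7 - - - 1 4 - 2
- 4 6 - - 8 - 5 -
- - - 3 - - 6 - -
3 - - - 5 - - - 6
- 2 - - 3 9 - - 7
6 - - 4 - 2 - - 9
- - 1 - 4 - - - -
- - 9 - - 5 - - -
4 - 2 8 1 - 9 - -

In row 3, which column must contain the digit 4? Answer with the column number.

Consider where 4 can go in row 3.
r3c1 is out (column 1 already has a 4). r3c2 is out (column 2 already has a 4). r3c3 is out (box 1 already has a 4). r3c5 is out (column 5 already has a 4). The remaining empty cells in row 3 are similarly blocked.
So the only cell in row 3 that can hold 4 is r3c6.
That is column 6.

6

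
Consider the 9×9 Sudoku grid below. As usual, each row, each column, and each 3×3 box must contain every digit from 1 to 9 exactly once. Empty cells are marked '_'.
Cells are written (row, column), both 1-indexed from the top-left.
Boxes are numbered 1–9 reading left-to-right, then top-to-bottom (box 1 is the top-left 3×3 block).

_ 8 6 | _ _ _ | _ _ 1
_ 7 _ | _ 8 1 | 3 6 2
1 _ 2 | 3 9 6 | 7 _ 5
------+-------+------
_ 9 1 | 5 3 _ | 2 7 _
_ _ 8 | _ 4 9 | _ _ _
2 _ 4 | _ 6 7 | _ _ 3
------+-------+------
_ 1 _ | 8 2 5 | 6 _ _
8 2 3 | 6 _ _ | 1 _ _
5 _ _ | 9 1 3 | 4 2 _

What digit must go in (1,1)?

3

Cell (1,1) itself could take any of {3, 4, 9} by direct elimination.
Consider where 3 can go in row 1.
(1,4) is out (column 4 already has a 3).
(1,5) is out (column 5 already has a 3).
(1,6) is out (column 6 already has a 3).
(1,7) is out (column 7 already has a 3).
(1,8) is out (box 3 already has a 3).
So the only cell in row 1 that can hold 3 is (1,1).
Therefore (1,1) = 3.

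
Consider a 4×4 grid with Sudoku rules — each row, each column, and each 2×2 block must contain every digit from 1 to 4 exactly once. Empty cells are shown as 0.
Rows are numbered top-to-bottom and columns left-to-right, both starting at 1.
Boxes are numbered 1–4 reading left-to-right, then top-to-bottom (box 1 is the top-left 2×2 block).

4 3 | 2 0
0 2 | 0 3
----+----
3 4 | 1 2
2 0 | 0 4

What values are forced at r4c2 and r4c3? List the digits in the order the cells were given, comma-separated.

1,3

For r4c2:
  Row 4 already contains {2, 4}.
  Column 2 already contains {2, 3, 4}.
  Its 2×2 block (box 3) already contains {2, 3, 4}.
  The only value from 1–4 not eliminated is 1, so r4c2 = 1.
For r4c3:
  Row 4 already contains {2, 4}.
  Column 3 already contains {1, 2}.
  Its 2×2 block (box 4) already contains {1, 2, 4}.
  The only value from 1–4 not eliminated is 3, so r4c3 = 3.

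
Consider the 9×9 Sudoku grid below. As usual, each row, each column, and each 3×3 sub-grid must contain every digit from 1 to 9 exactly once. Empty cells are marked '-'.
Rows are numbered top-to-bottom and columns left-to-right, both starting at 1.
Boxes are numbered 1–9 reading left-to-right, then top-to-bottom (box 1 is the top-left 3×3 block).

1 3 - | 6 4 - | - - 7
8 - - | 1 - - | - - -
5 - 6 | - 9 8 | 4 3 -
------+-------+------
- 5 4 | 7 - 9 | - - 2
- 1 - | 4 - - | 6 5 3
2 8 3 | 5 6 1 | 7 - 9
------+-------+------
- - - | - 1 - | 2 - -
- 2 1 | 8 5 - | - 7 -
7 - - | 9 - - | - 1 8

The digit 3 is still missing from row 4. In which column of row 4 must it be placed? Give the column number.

Consider where 3 can go in row 4.
R4C1 is out (box 4 already has a 3).
R4C7 is out (box 6 already has a 3).
R4C8 is out (column 8 already has a 3).
So the only cell in row 4 that can hold 3 is R4C5.
That is column 5.

5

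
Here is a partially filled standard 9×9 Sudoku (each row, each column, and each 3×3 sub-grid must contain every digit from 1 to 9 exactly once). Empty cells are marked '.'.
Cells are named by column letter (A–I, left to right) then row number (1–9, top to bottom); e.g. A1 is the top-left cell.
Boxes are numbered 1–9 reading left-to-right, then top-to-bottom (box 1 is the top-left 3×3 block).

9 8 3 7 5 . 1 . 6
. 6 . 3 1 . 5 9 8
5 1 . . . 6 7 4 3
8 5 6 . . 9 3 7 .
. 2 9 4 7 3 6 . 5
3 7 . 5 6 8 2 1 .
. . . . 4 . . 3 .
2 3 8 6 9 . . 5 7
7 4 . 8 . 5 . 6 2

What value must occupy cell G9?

Row 9 already contains {2, 4, 5, 6, 7, 8}.
Column G already contains {1, 2, 3, 5, 6, 7}.
Its 3×3 block (box 9) already contains {2, 3, 5, 6, 7}.
The only value from 1–9 not eliminated is 9, so G9 = 9.

9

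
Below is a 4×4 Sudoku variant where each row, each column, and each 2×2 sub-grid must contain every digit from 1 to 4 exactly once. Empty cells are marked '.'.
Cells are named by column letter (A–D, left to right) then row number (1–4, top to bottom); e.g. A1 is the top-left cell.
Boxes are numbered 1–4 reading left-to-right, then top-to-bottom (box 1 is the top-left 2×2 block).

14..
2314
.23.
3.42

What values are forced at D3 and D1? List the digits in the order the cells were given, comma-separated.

For D3:
  Row 3 already contains {2, 3}.
  Column D already contains {2, 4}.
  Its 2×2 block (box 4) already contains {2, 3, 4}.
  The only value from 1–4 not eliminated is 1, so D3 = 1.
For D1:
  Row 1 already contains {1, 4}.
  Column D already contains {2, 4}.
  Its 2×2 block (box 2) already contains {1, 4}.
  The only value from 1–4 not eliminated is 3, so D1 = 3.

1,3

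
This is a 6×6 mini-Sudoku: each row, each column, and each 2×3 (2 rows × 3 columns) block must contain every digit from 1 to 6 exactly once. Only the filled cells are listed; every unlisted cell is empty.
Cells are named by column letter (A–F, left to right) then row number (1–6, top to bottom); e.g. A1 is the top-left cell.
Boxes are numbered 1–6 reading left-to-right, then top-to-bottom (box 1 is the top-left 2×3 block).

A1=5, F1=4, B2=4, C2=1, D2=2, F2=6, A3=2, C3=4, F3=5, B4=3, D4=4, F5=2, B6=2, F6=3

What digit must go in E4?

Cell E4 itself could take any of {1, 2, 6} by direct elimination.
Consider where 2 can go in column E.
E1 is out (box 2 already has a 2).
E2 is out (row 2 already has a 2).
E3 is out (row 3 already has a 2).
E5 is out (row 5 already has a 2).
E6 is out (row 6 already has a 2).
So the only cell in column E that can hold 2 is E4.
Therefore E4 = 2.

2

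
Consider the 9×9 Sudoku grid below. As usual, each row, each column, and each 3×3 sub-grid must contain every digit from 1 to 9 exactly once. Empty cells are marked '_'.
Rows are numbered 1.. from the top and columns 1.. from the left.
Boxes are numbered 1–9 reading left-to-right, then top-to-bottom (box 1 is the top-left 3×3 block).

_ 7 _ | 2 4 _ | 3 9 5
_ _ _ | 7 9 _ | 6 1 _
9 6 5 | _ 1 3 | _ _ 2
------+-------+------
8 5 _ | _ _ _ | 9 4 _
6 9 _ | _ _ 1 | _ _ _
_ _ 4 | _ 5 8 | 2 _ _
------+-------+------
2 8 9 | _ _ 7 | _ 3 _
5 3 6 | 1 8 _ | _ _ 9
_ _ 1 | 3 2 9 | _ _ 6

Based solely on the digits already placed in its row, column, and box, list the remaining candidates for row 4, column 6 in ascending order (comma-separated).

Row 4 already contains {4, 5, 8, 9}.
Column 6 already contains {1, 3, 7, 8, 9}.
Its 3×3 block (box 5) already contains {1, 5, 8}.
Removing those from 1–9 leaves {2, 6} as the candidates for row 4, column 6.

2,6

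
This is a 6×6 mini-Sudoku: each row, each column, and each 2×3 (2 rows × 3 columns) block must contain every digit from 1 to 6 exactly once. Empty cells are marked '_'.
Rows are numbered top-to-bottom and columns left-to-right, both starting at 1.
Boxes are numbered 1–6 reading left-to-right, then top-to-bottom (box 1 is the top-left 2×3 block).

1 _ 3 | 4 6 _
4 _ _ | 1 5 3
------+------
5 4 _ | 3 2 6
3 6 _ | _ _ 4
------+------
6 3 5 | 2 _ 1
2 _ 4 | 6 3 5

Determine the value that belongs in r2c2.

2

Row 2 already contains {1, 3, 4, 5}.
Column 2 already contains {3, 4, 6}.
Its 2×3 block (box 1) already contains {1, 3, 4}.
The only value from 1–6 not eliminated is 2, so r2c2 = 2.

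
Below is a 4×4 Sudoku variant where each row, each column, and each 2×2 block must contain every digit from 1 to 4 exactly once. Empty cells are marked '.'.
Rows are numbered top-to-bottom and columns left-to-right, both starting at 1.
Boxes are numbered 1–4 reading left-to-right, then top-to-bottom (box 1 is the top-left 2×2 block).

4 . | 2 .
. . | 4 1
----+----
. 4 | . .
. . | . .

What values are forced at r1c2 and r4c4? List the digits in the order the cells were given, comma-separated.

1,4

For r1c2:
  Consider where 1 can go in box 1.
  r2c1 is out (row 2 already has a 1).
  r2c2 is out (row 2 already has a 1).
  So the only cell in box 1 that can hold 1 is r1c2.
  So r1c2 = 1.
For r4c4:
  Consider where 4 can go in box 4.
  r3c3 is out (row 3 already has a 4).
  r3c4 is out (row 3 already has a 4).
  r4c3 is out (column 3 already has a 4).
  So the only cell in box 4 that can hold 4 is r4c4.
  So r4c4 = 4.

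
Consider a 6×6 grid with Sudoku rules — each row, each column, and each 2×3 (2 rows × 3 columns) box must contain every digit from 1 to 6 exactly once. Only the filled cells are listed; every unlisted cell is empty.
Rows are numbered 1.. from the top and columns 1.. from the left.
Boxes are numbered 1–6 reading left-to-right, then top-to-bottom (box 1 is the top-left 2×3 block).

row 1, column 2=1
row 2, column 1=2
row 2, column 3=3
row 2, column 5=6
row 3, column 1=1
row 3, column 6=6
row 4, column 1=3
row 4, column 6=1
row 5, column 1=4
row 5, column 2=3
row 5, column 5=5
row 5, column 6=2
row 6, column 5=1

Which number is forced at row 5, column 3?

1

Cell row 5, column 3 itself could take any of {1, 6} by direct elimination.
Consider where 1 can go in row 5.
row 5, column 4 is out (box 6 already has a 1).
So the only cell in row 5 that can hold 1 is row 5, column 3.
Therefore row 5, column 3 = 1.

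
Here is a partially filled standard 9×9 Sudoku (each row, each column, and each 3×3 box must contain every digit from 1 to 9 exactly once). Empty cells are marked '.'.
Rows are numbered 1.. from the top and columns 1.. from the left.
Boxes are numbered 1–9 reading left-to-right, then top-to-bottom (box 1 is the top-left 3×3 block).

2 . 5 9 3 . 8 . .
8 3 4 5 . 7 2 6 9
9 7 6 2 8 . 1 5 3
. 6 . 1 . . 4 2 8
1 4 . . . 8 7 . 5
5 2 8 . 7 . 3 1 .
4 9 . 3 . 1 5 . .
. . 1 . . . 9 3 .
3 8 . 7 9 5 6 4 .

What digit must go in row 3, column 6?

Row 3 already contains {1, 2, 3, 5, 6, 7, 8, 9}.
Column 6 already contains {1, 5, 7, 8}.
Its 3×3 block (box 2) already contains {2, 3, 5, 7, 8, 9}.
The only value from 1–9 not eliminated is 4, so row 3, column 6 = 4.

4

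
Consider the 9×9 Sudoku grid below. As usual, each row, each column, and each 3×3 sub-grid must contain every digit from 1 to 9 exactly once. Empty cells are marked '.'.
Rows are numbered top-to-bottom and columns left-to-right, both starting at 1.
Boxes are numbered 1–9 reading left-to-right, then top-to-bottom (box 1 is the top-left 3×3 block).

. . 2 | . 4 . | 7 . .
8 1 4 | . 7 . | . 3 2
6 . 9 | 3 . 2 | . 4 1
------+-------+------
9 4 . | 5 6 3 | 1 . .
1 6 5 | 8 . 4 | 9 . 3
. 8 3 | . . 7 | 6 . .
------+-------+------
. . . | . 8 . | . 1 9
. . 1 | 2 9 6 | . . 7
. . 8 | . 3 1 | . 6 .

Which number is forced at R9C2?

Cell R9C2 itself could take any of {2, 5, 7, 9} by direct elimination.
Consider where 9 can go in box 7.
R7C1 is out (row 7 already has a 9). R7C2 is out (row 7 already has a 9). R7C3 is out (row 7 already has a 9). R8C1 is out (row 8 already has a 9). The remaining empty cells in box 7 are similarly blocked.
So the only cell in box 7 that can hold 9 is R9C2.
Therefore R9C2 = 9.

9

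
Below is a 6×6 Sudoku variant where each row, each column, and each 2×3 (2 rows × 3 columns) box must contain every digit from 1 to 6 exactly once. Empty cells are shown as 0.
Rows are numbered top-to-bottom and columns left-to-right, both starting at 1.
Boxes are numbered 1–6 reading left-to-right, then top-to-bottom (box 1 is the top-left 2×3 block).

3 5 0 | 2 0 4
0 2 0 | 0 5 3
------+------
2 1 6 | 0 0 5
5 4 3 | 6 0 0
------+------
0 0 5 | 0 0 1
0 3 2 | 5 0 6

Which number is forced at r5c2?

Row 5 already contains {1, 5}.
Column 2 already contains {1, 2, 3, 4, 5}.
Its 2×3 block (box 5) already contains {2, 3, 5}.
The only value from 1–6 not eliminated is 6, so r5c2 = 6.

6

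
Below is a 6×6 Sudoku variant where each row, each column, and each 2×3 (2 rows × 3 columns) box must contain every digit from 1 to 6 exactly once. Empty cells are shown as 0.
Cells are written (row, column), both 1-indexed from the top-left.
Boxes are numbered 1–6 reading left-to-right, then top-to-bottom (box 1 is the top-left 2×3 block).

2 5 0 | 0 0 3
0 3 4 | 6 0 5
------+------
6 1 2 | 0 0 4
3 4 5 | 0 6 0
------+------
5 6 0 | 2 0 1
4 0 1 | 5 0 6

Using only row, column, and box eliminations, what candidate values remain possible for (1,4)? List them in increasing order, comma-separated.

Row 1 already contains {2, 3, 5}.
Column 4 already contains {2, 5, 6}.
Its 2×3 block (box 2) already contains {3, 5, 6}.
Removing those from 1–6 leaves {1, 4} as the candidates for (1,4).

1,4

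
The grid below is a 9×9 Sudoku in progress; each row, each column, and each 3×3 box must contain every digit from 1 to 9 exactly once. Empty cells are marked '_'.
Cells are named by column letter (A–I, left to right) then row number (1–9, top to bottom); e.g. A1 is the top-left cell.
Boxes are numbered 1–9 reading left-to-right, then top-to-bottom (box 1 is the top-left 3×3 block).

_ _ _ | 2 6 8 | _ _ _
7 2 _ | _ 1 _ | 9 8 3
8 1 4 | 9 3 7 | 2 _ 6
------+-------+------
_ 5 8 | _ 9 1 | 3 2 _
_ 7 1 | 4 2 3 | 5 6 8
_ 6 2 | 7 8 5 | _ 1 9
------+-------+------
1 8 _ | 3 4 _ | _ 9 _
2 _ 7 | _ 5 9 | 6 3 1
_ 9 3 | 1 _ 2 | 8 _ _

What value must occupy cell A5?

9

Row 5 already contains {1, 2, 3, 4, 5, 6, 7, 8}.
Column A already contains {1, 2, 7, 8}.
Its 3×3 block (box 4) already contains {1, 2, 5, 6, 7, 8}.
The only value from 1–9 not eliminated is 9, so A5 = 9.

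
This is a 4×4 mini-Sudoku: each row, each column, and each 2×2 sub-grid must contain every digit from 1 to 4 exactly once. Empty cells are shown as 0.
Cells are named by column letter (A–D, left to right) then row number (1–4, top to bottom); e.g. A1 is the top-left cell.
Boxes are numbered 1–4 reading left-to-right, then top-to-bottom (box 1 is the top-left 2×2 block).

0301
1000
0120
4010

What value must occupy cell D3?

Cell D3 itself could take any of {3, 4} by direct elimination.
Consider where 4 can go in box 4.
D4 is out (row 4 already has a 4).
So the only cell in box 4 that can hold 4 is D3.
Therefore D3 = 4.

4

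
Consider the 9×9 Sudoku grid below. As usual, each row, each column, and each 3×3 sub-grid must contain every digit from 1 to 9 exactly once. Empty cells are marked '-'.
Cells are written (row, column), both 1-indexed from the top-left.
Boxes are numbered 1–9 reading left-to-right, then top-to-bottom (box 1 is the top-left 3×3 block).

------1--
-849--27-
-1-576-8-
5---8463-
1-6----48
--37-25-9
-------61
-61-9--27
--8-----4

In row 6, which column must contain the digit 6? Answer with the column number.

Consider where 6 can go in row 6.
(6,1) is out (box 4 already has a 6).
(6,2) is out (column 2 already has a 6).
(6,8) is out (column 8 already has a 6).
So the only cell in row 6 that can hold 6 is (6,5).
That is column 5.

5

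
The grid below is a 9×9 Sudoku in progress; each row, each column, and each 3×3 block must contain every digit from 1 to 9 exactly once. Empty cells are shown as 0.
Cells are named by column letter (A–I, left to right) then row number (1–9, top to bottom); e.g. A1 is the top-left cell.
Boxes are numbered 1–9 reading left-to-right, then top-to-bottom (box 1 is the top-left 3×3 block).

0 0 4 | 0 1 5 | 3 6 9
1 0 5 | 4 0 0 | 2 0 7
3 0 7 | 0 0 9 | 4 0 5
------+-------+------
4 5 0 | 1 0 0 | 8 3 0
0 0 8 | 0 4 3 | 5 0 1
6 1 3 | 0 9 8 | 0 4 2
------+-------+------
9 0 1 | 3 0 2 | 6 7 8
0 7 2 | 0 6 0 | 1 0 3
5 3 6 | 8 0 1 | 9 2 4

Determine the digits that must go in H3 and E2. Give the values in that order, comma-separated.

For H3:
  Consider where 1 can go in row 3.
  B3 is out (column B already has a 1).
  D3 is out (column D already has a 1).
  E3 is out (column E already has a 1).
  So the only cell in row 3 that can hold 1 is H3.
  So H3 = 1.
For E2:
  Consider where 3 can go in row 2.
  B2 is out (column B already has a 3).
  F2 is out (column F already has a 3).
  H2 is out (column H already has a 3).
  So the only cell in row 2 that can hold 3 is E2.
  So E2 = 3.

1,3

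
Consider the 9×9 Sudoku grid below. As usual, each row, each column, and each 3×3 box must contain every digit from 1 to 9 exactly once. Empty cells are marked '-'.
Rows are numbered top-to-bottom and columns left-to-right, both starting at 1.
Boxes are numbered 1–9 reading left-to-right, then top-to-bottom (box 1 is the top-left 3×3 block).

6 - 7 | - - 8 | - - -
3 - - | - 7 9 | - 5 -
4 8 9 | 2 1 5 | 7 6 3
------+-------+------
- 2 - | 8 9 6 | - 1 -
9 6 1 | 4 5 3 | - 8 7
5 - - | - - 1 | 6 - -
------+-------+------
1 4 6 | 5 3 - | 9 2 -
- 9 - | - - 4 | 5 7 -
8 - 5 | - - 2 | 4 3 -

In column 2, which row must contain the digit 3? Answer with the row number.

Consider where 3 can go in column 2.
R1C2 is out (box 1 already has a 3).
R2C2 is out (row 2 already has a 3).
R9C2 is out (row 9 already has a 3).
So the only cell in column 2 that can hold 3 is R6C2.
That is row 6.

6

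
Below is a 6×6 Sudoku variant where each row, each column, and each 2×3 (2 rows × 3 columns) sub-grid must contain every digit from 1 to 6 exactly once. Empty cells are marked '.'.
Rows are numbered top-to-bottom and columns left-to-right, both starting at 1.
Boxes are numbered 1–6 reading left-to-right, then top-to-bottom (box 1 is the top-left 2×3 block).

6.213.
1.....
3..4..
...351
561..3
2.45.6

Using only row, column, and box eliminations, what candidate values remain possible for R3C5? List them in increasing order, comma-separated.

Row 3 already contains {3, 4}.
Column 5 already contains {3, 5}.
Its 2×3 block (box 4) already contains {1, 3, 4, 5}.
Removing those from 1–6 leaves {2, 6} as the candidates for R3C5.

2,6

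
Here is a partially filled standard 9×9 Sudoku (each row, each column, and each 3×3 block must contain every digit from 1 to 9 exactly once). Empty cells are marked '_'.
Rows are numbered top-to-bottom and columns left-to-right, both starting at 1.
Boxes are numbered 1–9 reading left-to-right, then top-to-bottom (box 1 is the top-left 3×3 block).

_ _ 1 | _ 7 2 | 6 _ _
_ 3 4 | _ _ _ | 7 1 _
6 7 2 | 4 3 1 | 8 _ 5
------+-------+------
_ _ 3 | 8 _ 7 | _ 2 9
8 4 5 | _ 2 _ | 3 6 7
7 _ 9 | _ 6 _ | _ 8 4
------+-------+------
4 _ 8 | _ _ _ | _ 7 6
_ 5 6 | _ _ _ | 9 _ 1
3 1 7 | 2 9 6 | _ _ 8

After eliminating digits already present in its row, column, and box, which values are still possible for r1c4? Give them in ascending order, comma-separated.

5,9

Row 1 already contains {1, 2, 6, 7}.
Column 4 already contains {2, 4, 8}.
Its 3×3 block (box 2) already contains {1, 2, 3, 4, 7}.
Removing those from 1–9 leaves {5, 9} as the candidates for r1c4.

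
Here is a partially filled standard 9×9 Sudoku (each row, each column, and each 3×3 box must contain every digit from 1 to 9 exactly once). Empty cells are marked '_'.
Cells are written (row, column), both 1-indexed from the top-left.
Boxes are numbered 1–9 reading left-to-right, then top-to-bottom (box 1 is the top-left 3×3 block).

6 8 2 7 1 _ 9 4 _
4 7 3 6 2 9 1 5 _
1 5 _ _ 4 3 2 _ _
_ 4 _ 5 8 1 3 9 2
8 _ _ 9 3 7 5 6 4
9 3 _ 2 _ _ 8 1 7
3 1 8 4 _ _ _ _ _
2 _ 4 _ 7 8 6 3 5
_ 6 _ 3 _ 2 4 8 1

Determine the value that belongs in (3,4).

8

Row 3 already contains {1, 2, 3, 4, 5}.
Column 4 already contains {2, 3, 4, 5, 6, 7, 9}.
Its 3×3 block (box 2) already contains {1, 2, 3, 4, 6, 7, 9}.
The only value from 1–9 not eliminated is 8, so (3,4) = 8.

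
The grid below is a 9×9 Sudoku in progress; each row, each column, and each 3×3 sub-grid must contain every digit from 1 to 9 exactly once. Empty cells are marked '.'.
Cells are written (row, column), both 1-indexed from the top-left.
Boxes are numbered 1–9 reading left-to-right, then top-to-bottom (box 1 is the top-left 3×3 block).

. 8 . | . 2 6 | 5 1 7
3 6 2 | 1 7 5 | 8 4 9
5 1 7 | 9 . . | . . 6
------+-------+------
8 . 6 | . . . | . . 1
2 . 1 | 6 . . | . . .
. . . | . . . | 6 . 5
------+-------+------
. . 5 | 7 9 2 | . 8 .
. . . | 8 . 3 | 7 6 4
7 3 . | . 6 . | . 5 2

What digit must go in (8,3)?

Row 8 already contains {3, 4, 6, 7, 8}.
Column 3 already contains {1, 2, 5, 6, 7}.
Its 3×3 block (box 7) already contains {3, 5, 7}.
The only value from 1–9 not eliminated is 9, so (8,3) = 9.

9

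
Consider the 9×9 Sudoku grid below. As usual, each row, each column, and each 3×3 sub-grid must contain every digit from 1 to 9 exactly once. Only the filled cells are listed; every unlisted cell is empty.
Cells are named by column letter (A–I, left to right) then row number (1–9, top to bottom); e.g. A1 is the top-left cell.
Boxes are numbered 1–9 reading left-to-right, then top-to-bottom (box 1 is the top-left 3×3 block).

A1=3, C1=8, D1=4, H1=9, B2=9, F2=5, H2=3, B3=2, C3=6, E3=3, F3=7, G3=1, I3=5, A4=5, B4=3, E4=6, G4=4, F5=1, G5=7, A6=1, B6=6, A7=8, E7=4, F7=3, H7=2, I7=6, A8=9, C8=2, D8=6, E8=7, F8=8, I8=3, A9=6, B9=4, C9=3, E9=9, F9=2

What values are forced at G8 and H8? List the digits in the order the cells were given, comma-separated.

5,4

For G8:
  Row 8 already contains {2, 3, 6, 7, 8, 9}.
  Column G already contains {1, 4, 7}.
  Its 3×3 block (box 9) already contains {2, 3, 6}.
  The only value from 1–9 not eliminated is 5, so G8 = 5.
For H8:
  Consider where 4 can go in box 9.
  G7 is out (row 7 already has a 4).
  G8 is out (column G already has a 4).
  G9 is out (row 9 already has a 4).
  H9 is out (row 9 already has a 4).
  I9 is out (row 9 already has a 4).
  So the only cell in box 9 that can hold 4 is H8.
  So H8 = 4.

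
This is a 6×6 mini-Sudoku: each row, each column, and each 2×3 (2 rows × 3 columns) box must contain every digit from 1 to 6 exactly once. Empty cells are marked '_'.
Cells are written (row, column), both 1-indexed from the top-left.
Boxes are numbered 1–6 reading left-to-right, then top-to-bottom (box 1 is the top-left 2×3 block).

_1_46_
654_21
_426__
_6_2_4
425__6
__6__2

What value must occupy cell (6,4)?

Cell (6,4) itself could take any of {1, 3, 5} by direct elimination.
Consider where 5 can go in column 4.
(2,4) is out (row 2 already has a 5).
(5,4) is out (row 5 already has a 5).
So the only cell in column 4 that can hold 5 is (6,4).
Therefore (6,4) = 5.

5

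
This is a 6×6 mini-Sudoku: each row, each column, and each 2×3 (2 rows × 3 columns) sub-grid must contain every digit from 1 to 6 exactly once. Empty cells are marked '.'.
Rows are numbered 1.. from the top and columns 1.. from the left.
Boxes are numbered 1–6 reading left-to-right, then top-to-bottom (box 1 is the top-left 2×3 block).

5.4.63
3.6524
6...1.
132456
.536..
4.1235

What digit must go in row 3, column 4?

Row 3 already contains {1, 6}.
Column 4 already contains {2, 4, 5, 6}.
Its 2×3 block (box 4) already contains {1, 4, 5, 6}.
The only value from 1–6 not eliminated is 3, so row 3, column 4 = 3.

3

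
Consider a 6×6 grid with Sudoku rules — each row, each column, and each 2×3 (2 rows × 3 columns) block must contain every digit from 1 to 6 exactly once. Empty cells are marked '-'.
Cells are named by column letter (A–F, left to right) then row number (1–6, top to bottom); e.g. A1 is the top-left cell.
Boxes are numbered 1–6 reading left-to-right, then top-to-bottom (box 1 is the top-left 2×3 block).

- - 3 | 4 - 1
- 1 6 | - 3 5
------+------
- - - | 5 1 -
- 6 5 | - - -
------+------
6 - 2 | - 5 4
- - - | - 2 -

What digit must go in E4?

Row 4 already contains {5, 6}.
Column E already contains {1, 2, 3, 5}.
Its 2×3 block (box 4) already contains {1, 5}.
The only value from 1–6 not eliminated is 4, so E4 = 4.

4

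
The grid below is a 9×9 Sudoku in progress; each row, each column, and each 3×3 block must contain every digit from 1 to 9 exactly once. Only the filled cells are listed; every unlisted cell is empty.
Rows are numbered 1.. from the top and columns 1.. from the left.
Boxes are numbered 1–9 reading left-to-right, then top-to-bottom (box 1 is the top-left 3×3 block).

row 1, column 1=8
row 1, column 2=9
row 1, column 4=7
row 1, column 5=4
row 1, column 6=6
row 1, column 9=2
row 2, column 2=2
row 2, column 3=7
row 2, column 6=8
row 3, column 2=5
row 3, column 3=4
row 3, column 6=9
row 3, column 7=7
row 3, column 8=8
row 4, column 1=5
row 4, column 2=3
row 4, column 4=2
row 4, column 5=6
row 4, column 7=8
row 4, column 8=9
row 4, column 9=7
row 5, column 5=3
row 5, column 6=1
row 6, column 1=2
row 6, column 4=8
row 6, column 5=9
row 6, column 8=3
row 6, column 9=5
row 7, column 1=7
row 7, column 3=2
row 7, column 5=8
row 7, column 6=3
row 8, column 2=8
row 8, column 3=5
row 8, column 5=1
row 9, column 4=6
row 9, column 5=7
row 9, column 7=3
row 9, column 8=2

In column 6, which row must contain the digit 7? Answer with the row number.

Consider where 7 can go in column 6.
row 4, column 6 is out (row 4 already has a 7).
row 8, column 6 is out (box 8 already has a 7).
row 9, column 6 is out (row 9 already has a 7).
So the only cell in column 6 that can hold 7 is row 6, column 6.
That is row 6.

6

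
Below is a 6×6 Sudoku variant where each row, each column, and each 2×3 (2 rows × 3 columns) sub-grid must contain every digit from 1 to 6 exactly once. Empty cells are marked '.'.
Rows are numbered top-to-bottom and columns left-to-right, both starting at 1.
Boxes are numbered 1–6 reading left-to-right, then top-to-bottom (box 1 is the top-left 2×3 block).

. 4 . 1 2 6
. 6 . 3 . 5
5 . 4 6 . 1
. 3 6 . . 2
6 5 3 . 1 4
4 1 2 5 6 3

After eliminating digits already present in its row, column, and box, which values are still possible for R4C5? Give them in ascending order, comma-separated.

4,5

Row 4 already contains {2, 3, 6}.
Column 5 already contains {1, 2, 6}.
Its 2×3 block (box 4) already contains {1, 2, 6}.
Removing those from 1–6 leaves {4, 5} as the candidates for R4C5.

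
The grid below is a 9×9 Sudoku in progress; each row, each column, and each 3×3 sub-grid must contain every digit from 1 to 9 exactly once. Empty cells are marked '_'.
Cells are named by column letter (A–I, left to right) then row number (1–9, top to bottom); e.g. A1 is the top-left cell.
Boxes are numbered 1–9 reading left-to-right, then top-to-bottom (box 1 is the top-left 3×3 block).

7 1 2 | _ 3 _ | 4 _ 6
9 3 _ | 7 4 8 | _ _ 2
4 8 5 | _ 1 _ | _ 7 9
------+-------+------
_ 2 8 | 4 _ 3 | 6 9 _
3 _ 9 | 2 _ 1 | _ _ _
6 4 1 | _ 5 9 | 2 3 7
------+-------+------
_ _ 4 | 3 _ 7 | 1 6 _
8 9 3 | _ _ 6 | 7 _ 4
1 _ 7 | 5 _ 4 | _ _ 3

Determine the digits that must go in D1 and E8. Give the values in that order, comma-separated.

9,2

For D1:
  Row 1 already contains {1, 2, 3, 4, 6, 7}.
  Column D already contains {2, 3, 4, 5, 7}.
  Its 3×3 block (box 2) already contains {1, 3, 4, 7, 8}.
  The only value from 1–9 not eliminated is 9, so D1 = 9.
For E8:
  Row 8 already contains {3, 4, 6, 7, 8, 9}.
  Column E already contains {1, 3, 4, 5}.
  Its 3×3 block (box 8) already contains {3, 4, 5, 6, 7}.
  The only value from 1–9 not eliminated is 2, so E8 = 2.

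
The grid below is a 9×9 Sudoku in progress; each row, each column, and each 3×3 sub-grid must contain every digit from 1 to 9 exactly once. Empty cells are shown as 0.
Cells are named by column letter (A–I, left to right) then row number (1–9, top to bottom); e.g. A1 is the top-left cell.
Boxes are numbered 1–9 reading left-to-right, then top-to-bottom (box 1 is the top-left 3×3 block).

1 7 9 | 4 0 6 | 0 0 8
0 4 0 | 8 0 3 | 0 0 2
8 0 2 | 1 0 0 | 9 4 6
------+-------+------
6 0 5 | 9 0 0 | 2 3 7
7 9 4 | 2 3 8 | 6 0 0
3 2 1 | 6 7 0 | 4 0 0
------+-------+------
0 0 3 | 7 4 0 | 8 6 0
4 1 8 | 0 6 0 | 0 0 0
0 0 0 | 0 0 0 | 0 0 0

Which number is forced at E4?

1

Row 4 already contains {2, 3, 5, 6, 7, 9}.
Column E already contains {3, 4, 6, 7}.
Its 3×3 block (box 5) already contains {2, 3, 6, 7, 8, 9}.
The only value from 1–9 not eliminated is 1, so E4 = 1.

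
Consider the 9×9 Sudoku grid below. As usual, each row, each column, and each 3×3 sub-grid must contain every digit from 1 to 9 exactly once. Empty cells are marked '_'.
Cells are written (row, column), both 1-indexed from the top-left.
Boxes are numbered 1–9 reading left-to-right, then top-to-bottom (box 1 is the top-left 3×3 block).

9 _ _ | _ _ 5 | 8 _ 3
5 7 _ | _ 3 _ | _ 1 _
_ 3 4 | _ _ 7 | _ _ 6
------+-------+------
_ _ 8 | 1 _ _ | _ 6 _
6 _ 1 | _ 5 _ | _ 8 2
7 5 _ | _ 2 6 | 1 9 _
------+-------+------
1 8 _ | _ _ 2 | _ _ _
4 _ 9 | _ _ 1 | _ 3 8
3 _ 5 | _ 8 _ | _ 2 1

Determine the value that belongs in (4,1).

2

Row 4 already contains {1, 6, 8}.
Column 1 already contains {1, 3, 4, 5, 6, 7, 9}.
Its 3×3 block (box 4) already contains {1, 5, 6, 7, 8}.
The only value from 1–9 not eliminated is 2, so (4,1) = 2.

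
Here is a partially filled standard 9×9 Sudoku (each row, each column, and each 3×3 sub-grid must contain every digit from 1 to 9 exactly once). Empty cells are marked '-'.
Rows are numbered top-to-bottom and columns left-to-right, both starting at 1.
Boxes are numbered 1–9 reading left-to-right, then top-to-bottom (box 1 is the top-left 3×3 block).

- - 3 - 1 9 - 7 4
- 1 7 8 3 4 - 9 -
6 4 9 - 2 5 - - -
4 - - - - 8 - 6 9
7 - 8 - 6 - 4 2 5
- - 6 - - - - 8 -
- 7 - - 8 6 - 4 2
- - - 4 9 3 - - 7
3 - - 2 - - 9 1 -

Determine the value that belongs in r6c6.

2

Cell r6c6 itself could take any of {1, 2, 7} by direct elimination.
Consider where 2 can go in column 6.
r5c6 is out (row 5 already has a 2).
r9c6 is out (row 9 already has a 2).
So the only cell in column 6 that can hold 2 is r6c6.
Therefore r6c6 = 2.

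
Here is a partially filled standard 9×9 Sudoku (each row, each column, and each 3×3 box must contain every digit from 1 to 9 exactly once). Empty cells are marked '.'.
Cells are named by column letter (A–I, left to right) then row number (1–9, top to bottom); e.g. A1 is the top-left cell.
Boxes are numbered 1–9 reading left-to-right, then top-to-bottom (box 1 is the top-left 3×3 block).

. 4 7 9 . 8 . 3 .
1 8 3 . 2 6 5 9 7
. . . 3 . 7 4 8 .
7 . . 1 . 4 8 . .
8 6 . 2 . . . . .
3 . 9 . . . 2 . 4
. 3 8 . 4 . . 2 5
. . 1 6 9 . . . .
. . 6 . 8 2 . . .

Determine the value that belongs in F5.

Cell F5 itself could take any of {3, 5, 9} by direct elimination.
Consider where 9 can go in column F.
F6 is out (row 6 already has a 9).
F7 is out (box 8 already has a 9).
F8 is out (row 8 already has a 9).
So the only cell in column F that can hold 9 is F5.
Therefore F5 = 9.

9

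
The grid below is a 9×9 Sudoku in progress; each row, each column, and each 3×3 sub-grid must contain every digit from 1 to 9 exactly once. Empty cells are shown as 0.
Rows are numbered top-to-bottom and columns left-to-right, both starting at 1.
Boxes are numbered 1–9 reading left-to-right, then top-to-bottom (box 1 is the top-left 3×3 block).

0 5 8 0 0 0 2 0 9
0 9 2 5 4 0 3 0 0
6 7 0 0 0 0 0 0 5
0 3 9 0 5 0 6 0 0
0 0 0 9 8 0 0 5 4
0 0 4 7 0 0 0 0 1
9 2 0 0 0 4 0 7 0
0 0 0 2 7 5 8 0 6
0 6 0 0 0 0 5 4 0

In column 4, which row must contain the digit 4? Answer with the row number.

4

Consider where 4 can go in column 4.
r1c4 is out (box 2 already has a 4).
r3c4 is out (box 2 already has a 4).
r7c4 is out (row 7 already has a 4).
r9c4 is out (row 9 already has a 4).
So the only cell in column 4 that can hold 4 is r4c4.
That is row 4.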